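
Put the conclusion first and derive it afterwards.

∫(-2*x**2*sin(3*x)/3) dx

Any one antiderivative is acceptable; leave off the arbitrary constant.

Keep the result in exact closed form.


The answer is 2*x**2*cos(3*x)/9 - 4*x*sin(3*x)/27 - 4*cos(3*x)/81.
Step 1. Integrate ∫(-2*x**2*sin(3*x)/3) dx by parts with u = x**2, dv = (-2*sin(3*x)/3) dx, so v = 2*cos(3*x)/9: now 2*x**2*cos(3*x)/9 + ∫(-4*x*cos(3*x)/9) dx.
Step 2. Integrate ∫(-4*x*cos(3*x)/9) dx by parts with u = x, dv = (-4*cos(3*x)/9) dx, so v = -4*sin(3*x)/27: now 2*x**2*cos(3*x)/9 - 4*x*sin(3*x)/27 + ∫(4*sin(3*x)/27) dx.
Step 3. Evaluate the standard form: now 2*x**2*cos(3*x)/9 - 4*x*sin(3*x)/27 - 4*cos(3*x)/81.
Answer: 2*x**2*cos(3*x)/9 - 4*x*sin(3*x)/27 - 4*cos(3*x)/81.


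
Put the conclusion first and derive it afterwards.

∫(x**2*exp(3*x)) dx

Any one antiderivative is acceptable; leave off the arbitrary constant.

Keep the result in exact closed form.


The answer is x**2*exp(3*x)/3 - 2*x*exp(3*x)/9 + 2*exp(3*x)/27.
Step 1. Integrate ∫(x**2*exp(3*x)) dx by parts with u = x**2, dv = (exp(3*x)) dx, so v = exp(3*x)/3: now x**2*exp(3*x)/3 + ∫(-2*x*exp(3*x)/3) dx.
Step 2. Integrate ∫(-2*x*exp(3*x)/3) dx by parts with u = x, dv = (-2*exp(3*x)/3) dx, so v = -2*exp(3*x)/9: now x**2*exp(3*x)/3 - 2*x*exp(3*x)/9 + ∫(2*exp(3*x)/9) dx.
Step 3. Evaluate the standard form: now x**2*exp(3*x)/3 - 2*x*exp(3*x)/9 + 2*exp(3*x)/27.
Answer: x**2*exp(3*x)/3 - 2*x*exp(3*x)/9 + 2*exp(3*x)/27.


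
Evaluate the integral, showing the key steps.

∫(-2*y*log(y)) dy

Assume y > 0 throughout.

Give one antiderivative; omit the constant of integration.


Step 1. Integrate ∫(-2*y*log(y)) dy by parts with u = log(y), dv = (-2*y) dy, so v = -y**2 [assuming y > 0]: now -y**2*log(y) + ∫(y) dy.
Step 2. Evaluate the standard form: now -y**2*log(y) + y**2/2.
Answer: -y**2*log(y) + y**2/2.


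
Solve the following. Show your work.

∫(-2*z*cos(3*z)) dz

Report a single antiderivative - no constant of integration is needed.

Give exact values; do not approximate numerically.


Step 1. Integrate ∫(-2*z*cos(3*z)) dz by parts with u = z, dv = (-2*cos(3*z)) dz, so v = -2*sin(3*z)/3: now -2*z*sin(3*z)/3 + ∫(2*sin(3*z)/3) dz.
Step 2. Evaluate the standard form: now -2*z*sin(3*z)/3 - 2*cos(3*z)/9.
Answer: -2*z*sin(3*z)/3 - 2*cos(3*z)/9.


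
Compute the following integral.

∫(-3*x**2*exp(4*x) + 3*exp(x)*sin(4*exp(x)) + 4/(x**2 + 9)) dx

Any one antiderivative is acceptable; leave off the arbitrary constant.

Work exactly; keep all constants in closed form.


Answer: -3*x**2*exp(4*x)/4 + 3*x*exp(4*x)/8 - 3*exp(4*x)/32 - 3*cos(4*exp(x))/4 + 4*atan(x/3)/3.


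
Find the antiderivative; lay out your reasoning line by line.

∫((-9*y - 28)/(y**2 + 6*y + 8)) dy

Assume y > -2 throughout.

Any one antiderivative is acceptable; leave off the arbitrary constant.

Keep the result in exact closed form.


Step 1. Decompose ∫((-9*y - 28)/(y**2 + 6*y + 8)) dy by partial fractions, (-9*y - 28)/(y**2 + 6*y + 8) = -4/(y + 4) - 5/(y + 2): now ∫(-5/(y + 2)) dy + ∫(-4/(y + 4)) dy.
Step 2. Evaluate the standard form [assuming y > -2]: now -5*log(y + 2) + ∫(-4/(y + 4)) dy.
Step 3. Evaluate the standard form [assuming y > -4]: now -5*log(y + 2) - 4*log(y + 4).
Answer: -5*log(y + 2) - 4*log(y + 4).


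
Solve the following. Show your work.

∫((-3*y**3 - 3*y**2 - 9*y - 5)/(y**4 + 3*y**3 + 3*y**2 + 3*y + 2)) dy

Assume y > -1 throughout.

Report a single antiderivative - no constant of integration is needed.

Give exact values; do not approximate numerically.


Step 1. Decompose ∫((-3*y**3 - 3*y**2 - 9*y - 5)/(y**4 + 3*y**3 + 3*y**2 + 3*y + 2)) dy by partial fractions, (-3*y**3 - 3*y**2 - 9*y - 5)/(y**4 + 3*y**3 + 3*y**2 + 3*y + 2) = -2/(y**2 + 1) - 5/(y + 2) + 2/(y + 1): now ∫(2/(y + 1)) dy + ∫(-5/(y + 2)) dy + ∫(-2/(y**2 + 1)) dy.
Step 2. Evaluate the standard form [assuming y > -1]: now 2*log(y + 1) + ∫(-5/(y + 2)) dy + ∫(-2/(y**2 + 1)) dy.
Step 3. Evaluate the standard form [assuming y > -2]: now 2*log(y + 1) - 5*log(y + 2) + ∫(-2/(y**2 + 1)) dy.
Step 4. Evaluate the standard form: now 2*log(y + 1) - 5*log(y + 2) - 2*atan(y).
Answer: 2*log(y + 1) - 5*log(y + 2) - 2*atan(y).


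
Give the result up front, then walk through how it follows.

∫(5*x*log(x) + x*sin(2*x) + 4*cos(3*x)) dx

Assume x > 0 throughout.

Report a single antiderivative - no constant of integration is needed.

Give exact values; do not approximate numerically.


The answer is 5*x**2*log(x)/2 - 5*x**2/4 - x*cos(2*x)/2 + sin(2*x)/4 + 4*sin(3*x)/3.
Step 1. Rewrite: now ∫(5*x*log(x)) dx + ∫(x*sin(2*x)) dx + ∫(4*cos(3*x)) dx.
Step 2. Evaluate the standard form: now 4*sin(3*x)/3 + ∫(5*x*log(x)) dx + ∫(x*sin(2*x)) dx.
Step 3. Integrate ∫(x*sin(2*x)) dx by parts with u = x, dv = (sin(2*x)) dx, so v = -cos(2*x)/2: now -x*cos(2*x)/2 + 4*sin(3*x)/3 + ∫(5*x*log(x)) dx + ∫(cos(2*x)/2) dx.
Step 4. Evaluate the standard form: now -x*cos(2*x)/2 + sin(2*x)/4 + 4*sin(3*x)/3 + ∫(5*x*log(x)) dx.
Step 5. Integrate ∫(5*x*log(x)) dx by parts with u = log(x), dv = (5*x) dx, so v = 5*x**2/2 [assuming x > 0]: now 5*x**2*log(x)/2 - x*cos(2*x)/2 + sin(2*x)/4 + 4*sin(3*x)/3 + ∫(-5*x/2) dx.
Step 6. Evaluate the standard form: now 5*x**2*log(x)/2 - 5*x**2/4 - x*cos(2*x)/2 + sin(2*x)/4 + 4*sin(3*x)/3.
Answer: 5*x**2*log(x)/2 - 5*x**2/4 - x*cos(2*x)/2 + sin(2*x)/4 + 4*sin(3*x)/3.


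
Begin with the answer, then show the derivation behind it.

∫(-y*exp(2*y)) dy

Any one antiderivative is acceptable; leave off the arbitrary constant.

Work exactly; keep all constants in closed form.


The answer is -y*exp(2*y)/2 + exp(2*y)/4.
Step 1. Integrate ∫(-y*exp(2*y)) dy by parts with u = y, dv = (-exp(2*y)) dy, so v = -exp(2*y)/2: now -y*exp(2*y)/2 + ∫(exp(2*y)/2) dy.
Step 2. Evaluate the standard form: now -y*exp(2*y)/2 + exp(2*y)/4.
Answer: -y*exp(2*y)/2 + exp(2*y)/4.


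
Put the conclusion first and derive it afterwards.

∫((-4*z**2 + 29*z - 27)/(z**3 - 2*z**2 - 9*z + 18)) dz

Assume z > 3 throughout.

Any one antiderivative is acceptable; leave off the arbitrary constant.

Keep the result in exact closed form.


The answer is 4*log(z - 3) - 3*log(z - 2) - 5*log(z + 3).
Step 1. Decompose ∫((-4*z**2 + 29*z - 27)/(z**3 - 2*z**2 - 9*z + 18)) dz by partial fractions, (-4*z**2 + 29*z - 27)/(z**3 - 2*z**2 - 9*z + 18) = -5/(z + 3) - 3/(z - 2) + 4/(z - 3): now ∫(4/(z - 3)) dz + ∫(-3/(z - 2)) dz + ∫(-5/(z + 3)) dz.
Step 2. Evaluate the standard form [assuming z > 3]: now 4*log(z - 3) + ∫(-3/(z - 2)) dz + ∫(-5/(z + 3)) dz.
Step 3. Evaluate the standard form [assuming z > 2]: now 4*log(z - 3) - 3*log(z - 2) + ∫(-5/(z + 3)) dz.
Step 4. Evaluate the standard form [assuming z > -3]: now 4*log(z - 3) - 3*log(z - 2) - 5*log(z + 3).
Answer: 4*log(z - 3) - 3*log(z - 2) - 5*log(z + 3).


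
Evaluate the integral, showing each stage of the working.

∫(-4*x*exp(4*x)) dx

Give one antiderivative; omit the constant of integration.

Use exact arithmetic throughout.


Step 1. Integrate ∫(-4*x*exp(4*x)) dx by parts with u = x, dv = (-4*exp(4*x)) dx, so v = -exp(4*x): now -x*exp(4*x) + ∫(exp(4*x)) dx.
Step 2. Evaluate the standard form: now -x*exp(4*x) + exp(4*x)/4.
Answer: -x*exp(4*x) + exp(4*x)/4.


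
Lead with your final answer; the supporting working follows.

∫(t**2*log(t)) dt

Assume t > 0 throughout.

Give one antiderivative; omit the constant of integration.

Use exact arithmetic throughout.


The answer is t**3*log(t)/3 - t**3/9.
Step 1. Integrate ∫(t**2*log(t)) dt by parts with u = log(t), dv = (t**2) dt, so v = t**3/3 [assuming t > 0]: now t**3*log(t)/3 + ∫(-t**2/3) dt.
Step 2. Evaluate the standard form: now t**3*log(t)/3 - t**3/9.
Answer: t**3*log(t)/3 - t**3/9.


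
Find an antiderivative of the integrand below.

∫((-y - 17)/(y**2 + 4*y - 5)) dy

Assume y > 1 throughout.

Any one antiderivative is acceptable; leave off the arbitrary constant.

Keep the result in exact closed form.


Answer: -3*log(y - 1) + 2*log(y + 5).


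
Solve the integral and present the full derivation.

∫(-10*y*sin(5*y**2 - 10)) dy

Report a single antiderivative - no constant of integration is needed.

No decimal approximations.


Step 1. Substitute u = y**2 - 2, turning ∫(-10*y*sin(5*y**2 - 10)) dy into ∫(-5*sin(5*u)) du: now ∫(-5*sin(5*u)) du.
Step 2. Evaluate the standard form: now cos(5*u).
Step 3. Substitute back u = y**2 - 2: now cos(5*y**2 - 10).
Answer: cos(5*y**2 - 10).


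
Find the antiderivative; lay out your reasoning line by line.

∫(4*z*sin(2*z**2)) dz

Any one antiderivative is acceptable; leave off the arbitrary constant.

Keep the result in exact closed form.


Step 1. Substitute u = z**2, turning ∫(4*z*sin(2*z**2)) dz into ∫(2*sin(2*u)) du: now ∫(2*sin(2*u)) du.
Step 2. Evaluate the standard form: now -cos(2*u).
Step 3. Substitute back u = z**2: now -cos(2*z**2).
Answer: -cos(2*z**2).


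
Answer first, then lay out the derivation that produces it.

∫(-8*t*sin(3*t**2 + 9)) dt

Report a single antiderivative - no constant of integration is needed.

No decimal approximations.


The answer is 4*cos(3*t**2 + 9)/3.
Step 1. Substitute u = t**2 + 3, turning ∫(-8*t*sin(3*t**2 + 9)) dt into ∫(-4*sin(3*u)) du: now ∫(-4*sin(3*u)) du.
Step 2. Evaluate the standard form: now 4*cos(3*u)/3.
Step 3. Substitute back u = t**2 + 3: now 4*cos(3*t**2 + 9)/3.
Answer: 4*cos(3*t**2 + 9)/3.


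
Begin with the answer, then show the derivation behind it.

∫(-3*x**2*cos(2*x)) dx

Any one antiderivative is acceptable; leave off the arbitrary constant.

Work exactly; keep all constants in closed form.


The answer is -3*x**2*sin(2*x)/2 - 3*x*cos(2*x)/2 + 3*sin(2*x)/4.
Step 1. Integrate ∫(-3*x**2*cos(2*x)) dx by parts with u = x**2, dv = (-3*cos(2*x)) dx, so v = -3*sin(2*x)/2: now -3*x**2*sin(2*x)/2 + ∫(3*x*sin(2*x)) dx.
Step 2. Integrate ∫(3*x*sin(2*x)) dx by parts with u = x, dv = (3*sin(2*x)) dx, so v = -3*cos(2*x)/2: now -3*x**2*sin(2*x)/2 - 3*x*cos(2*x)/2 + ∫(3*cos(2*x)/2) dx.
Step 3. Evaluate the standard form: now -3*x**2*sin(2*x)/2 - 3*x*cos(2*x)/2 + 3*sin(2*x)/4.
Answer: -3*x**2*sin(2*x)/2 - 3*x*cos(2*x)/2 + 3*sin(2*x)/4.


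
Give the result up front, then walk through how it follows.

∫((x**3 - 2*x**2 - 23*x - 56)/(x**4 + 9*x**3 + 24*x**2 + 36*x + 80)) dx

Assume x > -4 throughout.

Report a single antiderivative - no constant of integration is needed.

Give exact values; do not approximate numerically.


The answer is -3*log(x + 4) + 4*log(x + 5) - 3*atan(x/2)/2.
Step 1. Decompose ∫((x**3 - 2*x**2 - 23*x - 56)/(x**4 + 9*x**3 + 24*x**2 + 36*x + 80)) dx by partial fractions, (x**3 - 2*x**2 - 23*x - 56)/(x**4 + 9*x**3 + 24*x**2 + 36*x + 80) = -3/(x**2 + 4) + 4/(x + 5) - 3/(x + 4): now ∫(-3/(x + 4)) dx + ∫(4/(x + 5)) dx + ∫(-3/(x**2 + 4)) dx.
Step 2. Evaluate the standard form [assuming x > -5]: now 4*log(x + 5) + ∫(-3/(x + 4)) dx + ∫(-3/(x**2 + 4)) dx.
Step 3. Evaluate the standard form [assuming x > -4]: now -3*log(x + 4) + 4*log(x + 5) + ∫(-3/(x**2 + 4)) dx.
Step 4. Evaluate the standard form: now -3*log(x + 4) + 4*log(x + 5) - 3*atan(x/2)/2.
Answer: -3*log(x + 4) + 4*log(x + 5) - 3*atan(x/2)/2.


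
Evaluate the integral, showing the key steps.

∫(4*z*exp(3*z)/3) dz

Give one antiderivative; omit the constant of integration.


Step 1. Integrate ∫(4*z*exp(3*z)/3) dz by parts with u = z, dv = (4*exp(3*z)/3) dz, so v = 4*exp(3*z)/9: now 4*z*exp(3*z)/9 + ∫(-4*exp(3*z)/9) dz.
Step 2. Evaluate the standard form: now 4*z*exp(3*z)/9 - 4*exp(3*z)/27.
Answer: 4*z*exp(3*z)/9 - 4*exp(3*z)/27.


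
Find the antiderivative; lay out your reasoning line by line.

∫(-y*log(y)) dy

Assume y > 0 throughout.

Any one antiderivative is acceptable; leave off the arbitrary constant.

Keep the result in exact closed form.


Step 1. Integrate ∫(-y*log(y)) dy by parts with u = log(y), dv = (-y) dy, so v = -y**2/2 [assuming y > 0]: now -y**2*log(y)/2 + ∫(y/2) dy.
Step 2. Evaluate the standard form: now -y**2*log(y)/2 + y**2/4.
Answer: -y**2*log(y)/2 + y**2/4.


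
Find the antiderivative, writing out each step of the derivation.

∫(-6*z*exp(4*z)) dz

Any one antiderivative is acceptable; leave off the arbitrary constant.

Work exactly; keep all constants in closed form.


Step 1. Integrate ∫(-6*z*exp(4*z)) dz by parts with u = z, dv = (-6*exp(4*z)) dz, so v = -3*exp(4*z)/2: now -3*z*exp(4*z)/2 + ∫(3*exp(4*z)/2) dz.
Step 2. Evaluate the standard form: now -3*z*exp(4*z)/2 + 3*exp(4*z)/8.
Answer: -3*z*exp(4*z)/2 + 3*exp(4*z)/8.


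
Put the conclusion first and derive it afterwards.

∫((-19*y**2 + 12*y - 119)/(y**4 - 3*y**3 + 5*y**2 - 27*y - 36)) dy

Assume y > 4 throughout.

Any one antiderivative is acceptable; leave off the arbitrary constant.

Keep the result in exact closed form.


The answer is -3*log(y - 4) + 3*log(y + 1) - 4*atan(y/3)/3.
Step 1. Decompose ∫((-19*y**2 + 12*y - 119)/(y**4 - 3*y**3 + 5*y**2 - 27*y - 36)) dy by partial fractions, (-19*y**2 + 12*y - 119)/(y**4 - 3*y**3 + 5*y**2 - 27*y - 36) = -4/(y**2 + 9) + 3/(y + 1) - 3/(y - 4): now ∫(-3/(y - 4)) dy + ∫(3/(y + 1)) dy + ∫(-4/(y**2 + 9)) dy.
Step 2. Evaluate the standard form [assuming y > 4]: now -3*log(y - 4) + ∫(3/(y + 1)) dy + ∫(-4/(y**2 + 9)) dy.
Step 3. Evaluate the standard form [assuming y > -1]: now -3*log(y - 4) + 3*log(y + 1) + ∫(-4/(y**2 + 9)) dy.
Step 4. Evaluate the standard form: now -3*log(y - 4) + 3*log(y + 1) - 4*atan(y/3)/3.
Answer: -3*log(y - 4) + 3*log(y + 1) - 4*atan(y/3)/3.


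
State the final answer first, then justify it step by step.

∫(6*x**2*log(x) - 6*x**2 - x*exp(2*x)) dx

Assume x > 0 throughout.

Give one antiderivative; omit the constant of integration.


The answer is 2*x**3*log(x) - 8*x**3/3 - x*exp(2*x)/2 + exp(2*x)/4.
Step 1. Rewrite: now ∫(-6*x**2) dx + ∫(-x*exp(2*x)) dx + ∫(6*x**2*log(x)) dx.
Step 2. Integrate ∫(6*x**2*log(x)) dx by parts with u = log(x), dv = (6*x**2) dx, so v = 2*x**3 [assuming x > 0]: now 2*x**3*log(x) + ∫(-6*x**2) dx + ∫(-2*x**2) dx + ∫(-x*exp(2*x)) dx.
Step 3. Evaluate the standard form: now 2*x**3*log(x) - 2*x**3/3 + ∫(-6*x**2) dx + ∫(-x*exp(2*x)) dx.
Step 4. Integrate ∫(-x*exp(2*x)) dx by parts with u = x, dv = (-exp(2*x)) dx, so v = -exp(2*x)/2: now 2*x**3*log(x) - 2*x**3/3 - x*exp(2*x)/2 + ∫(-6*x**2) dx + ∫(exp(2*x)/2) dx.
Step 5. Evaluate the standard form: now 2*x**3*log(x) - 2*x**3/3 - x*exp(2*x)/2 + exp(2*x)/4 + ∫(-6*x**2) dx.
Step 6. Evaluate the standard form: now 2*x**3*log(x) - 8*x**3/3 - x*exp(2*x)/2 + exp(2*x)/4.
Answer: 2*x**3*log(x) - 8*x**3/3 - x*exp(2*x)/2 + exp(2*x)/4.


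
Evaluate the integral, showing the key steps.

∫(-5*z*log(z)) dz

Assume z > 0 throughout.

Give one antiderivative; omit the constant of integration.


Step 1. Integrate ∫(-5*z*log(z)) dz by parts with u = log(z), dv = (-5*z) dz, so v = -5*z**2/2 [assuming z > 0]: now -5*z**2*log(z)/2 + ∫(5*z/2) dz.
Step 2. Evaluate the standard form: now -5*z**2*log(z)/2 + 5*z**2/4.
Answer: -5*z**2*log(z)/2 + 5*z**2/4.


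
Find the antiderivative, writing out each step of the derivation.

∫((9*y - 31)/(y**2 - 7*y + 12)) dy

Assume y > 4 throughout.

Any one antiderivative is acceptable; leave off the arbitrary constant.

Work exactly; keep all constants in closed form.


Step 1. Decompose ∫((9*y - 31)/(y**2 - 7*y + 12)) dy by partial fractions, (9*y - 31)/(y**2 - 7*y + 12) = 4/(y - 3) + 5/(y - 4): now ∫(5/(y - 4)) dy + ∫(4/(y - 3)) dy.
Step 2. Evaluate the standard form [assuming y > 4]: now 5*log(y - 4) + ∫(4/(y - 3)) dy.
Step 3. Evaluate the standard form [assuming y > 3]: now 5*log(y - 4) + 4*log(y - 3).
Answer: 5*log(y - 4) + 4*log(y - 3).


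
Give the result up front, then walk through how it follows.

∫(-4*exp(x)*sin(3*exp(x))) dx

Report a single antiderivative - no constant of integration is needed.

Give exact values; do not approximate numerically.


The answer is 4*cos(3*exp(x))/3.
Step 1. Substitute u = exp(x), turning ∫(-4*exp(x)*sin(3*exp(x))) dx into ∫(-4*sin(3*u)) du: now ∫(-4*sin(3*u)) du.
Step 2. Evaluate the standard form: now 4*cos(3*u)/3.
Step 3. Substitute back u = exp(x): now 4*cos(3*exp(x))/3.
Answer: 4*cos(3*exp(x))/3.


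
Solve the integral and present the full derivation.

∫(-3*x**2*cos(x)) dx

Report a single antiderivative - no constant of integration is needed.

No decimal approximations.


Step 1. Integrate ∫(-3*x**2*cos(x)) dx by parts with u = x**2, dv = (-3*cos(x)) dx, so v = -3*sin(x): now -3*x**2*sin(x) + ∫(6*x*sin(x)) dx.
Step 2. Integrate ∫(6*x*sin(x)) dx by parts with u = x, dv = (6*sin(x)) dx, so v = -6*cos(x): now -3*x**2*sin(x) - 6*x*cos(x) + ∫(6*cos(x)) dx.
Step 3. Evaluate the standard form: now -3*x**2*sin(x) - 6*x*cos(x) + 6*sin(x).
Answer: -3*x**2*sin(x) - 6*x*cos(x) + 6*sin(x).


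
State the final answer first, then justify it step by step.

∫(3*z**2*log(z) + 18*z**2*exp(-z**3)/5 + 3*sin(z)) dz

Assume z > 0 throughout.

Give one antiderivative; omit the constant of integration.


The answer is z**3*log(z) - z**3/3 - 3*cos(z) - 6*exp(-z**3)/5.
Step 1. Rewrite: now ∫(18*z**2*exp(-z**3)/5) dz + ∫(3*z**2*log(z)) dz + ∫(3*sin(z)) dz.
Step 2. Evaluate the standard form: now -3*cos(z) + ∫(18*z**2*exp(-z**3)/5) dz + ∫(3*z**2*log(z)) dz.
Step 3. Integrate ∫(3*z**2*log(z)) dz by parts with u = log(z), dv = (3*z**2) dz, so v = z**3 [assuming z > 0]: now z**3*log(z) - 3*cos(z) + ∫(-z**2) dz + ∫(18*z**2*exp(-z**3)/5) dz.
Step 4. Evaluate the standard form: now z**3*log(z) - z**3/3 - 3*cos(z) + ∫(18*z**2*exp(-z**3)/5) dz.
Step 5. Substitute u = z**3, turning ∫(18*z**2*exp(-z**3)/5) dz into ∫(6*exp(-u)/5) du: now z**3*log(z) - z**3/3 - 3*cos(z) + ∫(6*exp(-u)/5) du.
Step 6. Evaluate the standard form: now z**3*log(z) - z**3/3 - 3*cos(z) - 6*exp(-u)/5.
Step 7. Substitute back u = z**3: now z**3*log(z) - z**3/3 - 3*cos(z) - 6*exp(-z**3)/5.
Answer: z**3*log(z) - z**3/3 - 3*cos(z) - 6*exp(-z**3)/5.


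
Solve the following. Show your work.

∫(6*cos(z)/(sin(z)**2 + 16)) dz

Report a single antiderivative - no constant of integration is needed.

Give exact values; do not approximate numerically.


Step 1. Substitute u = sin(z), turning ∫(6*cos(z)/(sin(z)**2 + 16)) dz into ∫(6/(u**2 + 16)) du: now ∫(6/(u**2 + 16)) du.
Step 2. Evaluate the standard form: now 3*atan(u/4)/2.
Step 3. Substitute back u = sin(z): now 3*atan(sin(z)/4)/2.
Answer: 3*atan(sin(z)/4)/2.


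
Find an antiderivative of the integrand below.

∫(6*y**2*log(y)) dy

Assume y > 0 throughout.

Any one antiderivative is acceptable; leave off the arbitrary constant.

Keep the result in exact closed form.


Answer: 2*y**3*log(y) - 2*y**3/3.


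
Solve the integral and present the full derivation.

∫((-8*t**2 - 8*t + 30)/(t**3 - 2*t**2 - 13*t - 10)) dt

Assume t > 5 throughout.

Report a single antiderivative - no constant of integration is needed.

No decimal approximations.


Step 1. Decompose ∫((-8*t**2 - 8*t + 30)/(t**3 - 2*t**2 - 13*t - 10)) dt by partial fractions, (-8*t**2 - 8*t + 30)/(t**3 - 2*t**2 - 13*t - 10) = 2/(t + 2) - 5/(t + 1) - 5/(t - 5): now ∫(-5/(t - 5)) dt + ∫(-5/(t + 1)) dt + ∫(2/(t + 2)) dt.
Step 2. Evaluate the standard form [assuming t > 5]: now -5*log(t - 5) + ∫(-5/(t + 1)) dt + ∫(2/(t + 2)) dt.
Step 3. Evaluate the standard form [assuming t > -2]: now -5*log(t - 5) + 2*log(t + 2) + ∫(-5/(t + 1)) dt.
Step 4. Evaluate the standard form [assuming t > -1]: now -5*log(t - 5) - 5*log(t + 1) + 2*log(t + 2).
Answer: -5*log(t - 5) - 5*log(t + 1) + 2*log(t + 2).


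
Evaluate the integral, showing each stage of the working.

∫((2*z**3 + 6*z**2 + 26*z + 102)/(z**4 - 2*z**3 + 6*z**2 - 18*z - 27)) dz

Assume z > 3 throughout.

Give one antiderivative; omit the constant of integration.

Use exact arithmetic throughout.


Step 1. Decompose ∫((2*z**3 + 6*z**2 + 26*z + 102)/(z**4 - 2*z**3 + 6*z**2 - 18*z - 27)) dz by partial fractions, (2*z**3 + 6*z**2 + 26*z + 102)/(z**4 - 2*z**3 + 6*z**2 - 18*z - 27) = -4/(z**2 + 9) - 2/(z + 1) + 4/(z - 3): now ∫(4/(z - 3)) dz + ∫(-2/(z + 1)) dz + ∫(-4/(z**2 + 9)) dz.
Step 2. Evaluate the standard form [assuming z > -1]: now -2*log(z + 1) + ∫(4/(z - 3)) dz + ∫(-4/(z**2 + 9)) dz.
Step 3. Evaluate the standard form [assuming z > 3]: now 4*log(z - 3) - 2*log(z + 1) + ∫(-4/(z**2 + 9)) dz.
Step 4. Evaluate the standard form: now 4*log(z - 3) - 2*log(z + 1) - 4*atan(z/3)/3.
Answer: 4*log(z - 3) - 2*log(z + 1) - 4*atan(z/3)/3.


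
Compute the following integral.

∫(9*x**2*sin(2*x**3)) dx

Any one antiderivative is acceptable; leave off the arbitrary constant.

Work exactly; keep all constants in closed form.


Answer: -3*cos(2*x**3)/2.


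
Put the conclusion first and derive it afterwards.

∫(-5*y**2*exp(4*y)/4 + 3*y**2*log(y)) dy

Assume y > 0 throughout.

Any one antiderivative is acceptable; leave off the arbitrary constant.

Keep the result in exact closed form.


The answer is y**3*log(y) - y**3/3 - 5*y**2*exp(4*y)/16 + 5*y*exp(4*y)/32 - 5*exp(4*y)/128.
Step 1. Rewrite: now ∫(-5*y**2*exp(4*y)/4) dy + ∫(3*y**2*log(y)) dy.
Step 2. Integrate ∫(-5*y**2*exp(4*y)/4) dy by parts with u = y**2, dv = (-5*exp(4*y)/4) dy, so v = -5*exp(4*y)/16: now -5*y**2*exp(4*y)/16 + ∫(5*y*exp(4*y)/8) dy + ∫(3*y**2*log(y)) dy.
Step 3. Integrate ∫(5*y*exp(4*y)/8) dy by parts with u = y, dv = (5*exp(4*y)/8) dy, so v = 5*exp(4*y)/32: now -5*y**2*exp(4*y)/16 + 5*y*exp(4*y)/32 + ∫(3*y**2*log(y)) dy + ∫(-5*exp(4*y)/32) dy.
Step 4. Evaluate the standard form: now -5*y**2*exp(4*y)/16 + 5*y*exp(4*y)/32 - 5*exp(4*y)/128 + ∫(3*y**2*log(y)) dy.
Step 5. Integrate ∫(3*y**2*log(y)) dy by parts with u = log(y), dv = (3*y**2) dy, so v = y**3 [assuming y > 0]: now y**3*log(y) - 5*y**2*exp(4*y)/16 + 5*y*exp(4*y)/32 - 5*exp(4*y)/128 + ∫(-y**2) dy.
Step 6. Evaluate the standard form: now y**3*log(y) - y**3/3 - 5*y**2*exp(4*y)/16 + 5*y*exp(4*y)/32 - 5*exp(4*y)/128.
Answer: y**3*log(y) - y**3/3 - 5*y**2*exp(4*y)/16 + 5*y*exp(4*y)/32 - 5*exp(4*y)/128.


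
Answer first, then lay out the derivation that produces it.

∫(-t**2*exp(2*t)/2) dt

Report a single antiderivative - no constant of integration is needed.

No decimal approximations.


The answer is -t**2*exp(2*t)/4 + t*exp(2*t)/4 - exp(2*t)/8.
Step 1. Integrate ∫(-t**2*exp(2*t)/2) dt by parts with u = t**2, dv = (-exp(2*t)/2) dt, so v = -exp(2*t)/4: now -t**2*exp(2*t)/4 + ∫(t*exp(2*t)/2) dt.
Step 2. Integrate ∫(t*exp(2*t)/2) dt by parts with u = t, dv = (exp(2*t)/2) dt, so v = exp(2*t)/4: now -t**2*exp(2*t)/4 + t*exp(2*t)/4 + ∫(-exp(2*t)/4) dt.
Step 3. Evaluate the standard form: now -t**2*exp(2*t)/4 + t*exp(2*t)/4 - exp(2*t)/8.
Answer: -t**2*exp(2*t)/4 + t*exp(2*t)/4 - exp(2*t)/8.


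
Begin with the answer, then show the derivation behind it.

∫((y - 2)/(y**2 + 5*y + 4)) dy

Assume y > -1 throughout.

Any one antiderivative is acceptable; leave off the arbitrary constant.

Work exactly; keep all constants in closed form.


The answer is -log(y + 1) + 2*log(y + 4).
Step 1. Decompose ∫((y - 2)/(y**2 + 5*y + 4)) dy by partial fractions, (y - 2)/(y**2 + 5*y + 4) = 2/(y + 4) - 1/(y + 1): now ∫(-1/(y + 1)) dy + ∫(2/(y + 4)) dy.
Step 2. Evaluate the standard form [assuming y > -4]: now 2*log(y + 4) + ∫(-1/(y + 1)) dy.
Step 3. Evaluate the standard form [assuming y > -1]: now -log(y + 1) + 2*log(y + 4).
Answer: -log(y + 1) + 2*log(y + 4).


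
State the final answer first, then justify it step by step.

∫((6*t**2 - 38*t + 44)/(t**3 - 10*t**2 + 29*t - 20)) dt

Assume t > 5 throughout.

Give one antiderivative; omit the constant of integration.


The answer is log(t - 5) + 4*log(t - 4) + log(t - 1).
Step 1. Decompose ∫((6*t**2 - 38*t + 44)/(t**3 - 10*t**2 + 29*t - 20)) dt by partial fractions, (6*t**2 - 38*t + 44)/(t**3 - 10*t**2 + 29*t - 20) = 1/(t - 1) + 4/(t - 4) + 1/(t - 5): now ∫(1/(t - 5)) dt + ∫(4/(t - 4)) dt + ∫(1/(t - 1)) dt.
Step 2. Evaluate the standard form [assuming t > 1]: now log(t - 1) + ∫(1/(t - 5)) dt + ∫(4/(t - 4)) dt.
Step 3. Evaluate the standard form [assuming t > 5]: now log(t - 5) + log(t - 1) + ∫(4/(t - 4)) dt.
Step 4. Evaluate the standard form [assuming t > 4]: now log(t - 5) + 4*log(t - 4) + log(t - 1).
Answer: log(t - 5) + 4*log(t - 4) + log(t - 1).


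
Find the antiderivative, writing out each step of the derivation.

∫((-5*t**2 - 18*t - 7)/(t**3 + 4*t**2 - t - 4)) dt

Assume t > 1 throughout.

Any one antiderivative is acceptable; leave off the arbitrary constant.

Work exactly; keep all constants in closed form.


Step 1. Decompose ∫((-5*t**2 - 18*t - 7)/(t**3 + 4*t**2 - t - 4)) dt by partial fractions, (-5*t**2 - 18*t - 7)/(t**3 + 4*t**2 - t - 4) = -1/(t + 4) - 1/(t + 1) - 3/(t - 1): now ∫(-3/(t - 1)) dt + ∫(-1/(t + 1)) dt + ∫(-1/(t + 4)) dt.
Step 2. Evaluate the standard form [assuming t > -1]: now -log(t + 1) + ∫(-3/(t - 1)) dt + ∫(-1/(t + 4)) dt.
Step 3. Evaluate the standard form [assuming t > 1]: now -3*log(t - 1) - log(t + 1) + ∫(-1/(t + 4)) dt.
Step 4. Evaluate the standard form [assuming t > -4]: now -3*log(t - 1) - log(t + 1) - log(t + 4).
Answer: -3*log(t - 1) - log(t + 1) - log(t + 4).


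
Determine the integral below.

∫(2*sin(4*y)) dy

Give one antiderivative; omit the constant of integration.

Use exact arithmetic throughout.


Answer: -cos(4*y)/2.


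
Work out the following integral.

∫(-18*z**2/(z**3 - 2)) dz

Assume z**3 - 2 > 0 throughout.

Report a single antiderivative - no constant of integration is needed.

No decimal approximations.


Answer: -6*log(z**3 - 2).


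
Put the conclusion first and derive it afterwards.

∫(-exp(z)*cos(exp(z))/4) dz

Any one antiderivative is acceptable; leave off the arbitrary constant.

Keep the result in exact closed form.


The answer is -sin(exp(z))/4.
Step 1. Substitute u = exp(z), turning ∫(-exp(z)*cos(exp(z))/4) dz into ∫(-cos(u)/4) du: now ∫(-cos(u)/4) du.
Step 2. Evaluate the standard form: now -sin(u)/4.
Step 3. Substitute back u = exp(z): now -sin(exp(z))/4.
Answer: -sin(exp(z))/4.


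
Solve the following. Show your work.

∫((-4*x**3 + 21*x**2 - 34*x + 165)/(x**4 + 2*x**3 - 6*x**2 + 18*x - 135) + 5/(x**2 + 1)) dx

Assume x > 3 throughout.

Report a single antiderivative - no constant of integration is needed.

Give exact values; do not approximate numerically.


Step 1. Rewrite: now ∫((-4*x**3 + 21*x**2 - 34*x + 165)/(x**4 + 2*x**3 - 6*x**2 + 18*x - 135)) dx + ∫(5/(x**2 + 1)) dx.
Step 2. Evaluate the standard form: now 5*atan(x) + ∫((-4*x**3 + 21*x**2 - 34*x + 165)/(x**4 + 2*x**3 - 6*x**2 + 18*x - 135)) dx.
Step 3. Decompose ∫((-4*x**3 + 21*x**2 - 34*x + 165)/(x**4 + 2*x**3 - 6*x**2 + 18*x - 135)) dx by partial fractions, (-4*x**3 + 21*x**2 - 34*x + 165)/(x**4 + 2*x**3 - 6*x**2 + 18*x - 135) = 1/(x**2 + 9) - 5/(x + 5) + 1/(x - 3): now 5*atan(x) + ∫(1/(x - 3)) dx + ∫(-5/(x + 5)) dx + ∫(1/(x**2 + 9)) dx.
Step 4. Evaluate the standard form [assuming x > -5]: now -5*log(x + 5) + 5*atan(x) + ∫(1/(x - 3)) dx + ∫(1/(x**2 + 9)) dx.
Step 5. Evaluate the standard form [assuming x > 3]: now log(x - 3) - 5*log(x + 5) + 5*atan(x) + ∫(1/(x**2 + 9)) dx.
Step 6. Evaluate the standard form: now log(x - 3) - 5*log(x + 5) + atan(x/3)/3 + 5*atan(x).
Answer: log(x - 3) - 5*log(x + 5) + atan(x/3)/3 + 5*atan(x).


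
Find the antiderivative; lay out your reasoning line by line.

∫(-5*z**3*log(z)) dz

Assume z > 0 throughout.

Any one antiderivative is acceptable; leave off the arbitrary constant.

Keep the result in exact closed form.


Step 1. Integrate ∫(-5*z**3*log(z)) dz by parts with u = log(z), dv = (-5*z**3) dz, so v = -5*z**4/4 [assuming z > 0]: now -5*z**4*log(z)/4 + ∫(5*z**3/4) dz.
Step 2. Evaluate the standard form: now -5*z**4*log(z)/4 + 5*z**4/16.
Answer: -5*z**4*log(z)/4 + 5*z**4/16.


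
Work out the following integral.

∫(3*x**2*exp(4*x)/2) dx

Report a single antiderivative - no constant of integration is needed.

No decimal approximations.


Answer: 3*x**2*exp(4*x)/8 - 3*x*exp(4*x)/16 + 3*exp(4*x)/64.


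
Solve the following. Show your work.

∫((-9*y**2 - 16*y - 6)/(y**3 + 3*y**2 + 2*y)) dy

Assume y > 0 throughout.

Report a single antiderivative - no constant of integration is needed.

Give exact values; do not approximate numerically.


Step 1. Decompose ∫((-9*y**2 - 16*y - 6)/(y**3 + 3*y**2 + 2*y)) dy by partial fractions, (-9*y**2 - 16*y - 6)/(y**3 + 3*y**2 + 2*y) = -5/(y + 2) - 1/(y + 1) - 3/y: now ∫(-3/y) dy + ∫(-1/(y + 1)) dy + ∫(-5/(y + 2)) dy.
Step 2. Evaluate the standard form [assuming y > -2]: now -5*log(y + 2) + ∫(-3/y) dy + ∫(-1/(y + 1)) dy.
Step 3. Evaluate the standard form [assuming y > 0]: now -3*log(y) - 5*log(y + 2) + ∫(-1/(y + 1)) dy.
Step 4. Evaluate the standard form [assuming y > -1]: now -3*log(y) - log(y + 1) - 5*log(y + 2).
Answer: -3*log(y) - log(y + 1) - 5*log(y + 2).


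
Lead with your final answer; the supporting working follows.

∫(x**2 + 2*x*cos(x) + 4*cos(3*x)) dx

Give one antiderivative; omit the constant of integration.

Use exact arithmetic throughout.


The answer is x**3/3 + 2*x*sin(x) + 4*sin(3*x)/3 + 2*cos(x).
Step 1. Rewrite: now ∫(x**2) dx + ∫(2*x*cos(x)) dx + ∫(4*cos(3*x)) dx.
Step 2. Evaluate the standard form: now 4*sin(3*x)/3 + ∫(x**2) dx + ∫(2*x*cos(x)) dx.
Step 3. Evaluate the standard form: now x**3/3 + 4*sin(3*x)/3 + ∫(2*x*cos(x)) dx.
Step 4. Integrate ∫(2*x*cos(x)) dx by parts with u = x, dv = (2*cos(x)) dx, so v = 2*sin(x): now x**3/3 + 2*x*sin(x) + 4*sin(3*x)/3 + ∫(-2*sin(x)) dx.
Step 5. Evaluate the standard form: now x**3/3 + 2*x*sin(x) + 4*sin(3*x)/3 + 2*cos(x).
Answer: x**3/3 + 2*x*sin(x) + 4*sin(3*x)/3 + 2*cos(x).


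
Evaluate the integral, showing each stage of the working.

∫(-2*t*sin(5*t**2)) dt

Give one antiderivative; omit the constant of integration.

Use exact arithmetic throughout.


Step 1. Substitute u = t**2, turning ∫(-2*t*sin(5*t**2)) dt into ∫(-sin(5*u)) du: now ∫(-sin(5*u)) du.
Step 2. Evaluate the standard form: now cos(5*u)/5.
Step 3. Substitute back u = t**2: now cos(5*t**2)/5.
Answer: cos(5*t**2)/5.


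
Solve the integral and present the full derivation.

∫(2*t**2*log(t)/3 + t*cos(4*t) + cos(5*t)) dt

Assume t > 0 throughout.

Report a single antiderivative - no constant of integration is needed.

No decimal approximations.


Step 1. Rewrite: now ∫(t*cos(4*t)) dt + ∫(2*t**2*log(t)/3) dt + ∫(cos(5*t)) dt.
Step 2. Integrate ∫(2*t**2*log(t)/3) dt by parts with u = log(t), dv = (2*t**2/3) dt, so v = 2*t**3/9 [assuming t > 0]: now 2*t**3*log(t)/9 + ∫(-2*t**2/9) dt + ∫(t*cos(4*t)) dt + ∫(cos(5*t)) dt.
Step 3. Evaluate the standard form: now 2*t**3*log(t)/9 - 2*t**3/27 + ∫(t*cos(4*t)) dt + ∫(cos(5*t)) dt.
Step 4. Evaluate the standard form: now 2*t**3*log(t)/9 - 2*t**3/27 + sin(5*t)/5 + ∫(t*cos(4*t)) dt.
Step 5. Integrate ∫(t*cos(4*t)) dt by parts with u = t, dv = (cos(4*t)) dt, so v = sin(4*t)/4: now 2*t**3*log(t)/9 - 2*t**3/27 + t*sin(4*t)/4 + sin(5*t)/5 + ∫(-sin(4*t)/4) dt.
Step 6. Evaluate the standard form: now 2*t**3*log(t)/9 - 2*t**3/27 + t*sin(4*t)/4 + sin(5*t)/5 + cos(4*t)/16.
Answer: 2*t**3*log(t)/9 - 2*t**3/27 + t*sin(4*t)/4 + sin(5*t)/5 + cos(4*t)/16.


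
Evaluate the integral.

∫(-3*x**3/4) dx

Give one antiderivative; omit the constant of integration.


Answer: -3*x**4/16.


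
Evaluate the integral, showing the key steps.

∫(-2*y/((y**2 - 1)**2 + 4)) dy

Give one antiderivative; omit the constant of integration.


Step 1. Substitute u = y**2 - 1, turning ∫(-2*y/((y**2 - 1)**2 + 4)) dy into ∫(-1/(u**2 + 4)) du: now ∫(-1/(u**2 + 4)) du.
Step 2. Evaluate the standard form: now -atan(u/2)/2.
Step 3. Substitute back u = y**2 - 1: now -atan(y**2/2 - 1/2)/2.
Answer: -atan(y**2/2 - 1/2)/2.


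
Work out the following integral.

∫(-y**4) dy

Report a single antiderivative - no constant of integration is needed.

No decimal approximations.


Answer: -y**5/5.


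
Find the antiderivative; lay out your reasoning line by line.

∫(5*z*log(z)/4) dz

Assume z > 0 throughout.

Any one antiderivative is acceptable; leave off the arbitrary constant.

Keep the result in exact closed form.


Step 1. Integrate ∫(5*z*log(z)/4) dz by parts with u = log(z), dv = (5*z/4) dz, so v = 5*z**2/8 [assuming z > 0]: now 5*z**2*log(z)/8 + ∫(-5*z/8) dz.
Step 2. Evaluate the standard form: now 5*z**2*log(z)/8 - 5*z**2/16.
Answer: 5*z**2*log(z)/8 - 5*z**2/16.


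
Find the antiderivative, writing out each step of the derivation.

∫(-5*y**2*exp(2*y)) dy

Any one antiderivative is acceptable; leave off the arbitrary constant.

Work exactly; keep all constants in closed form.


Step 1. Integrate ∫(-5*y**2*exp(2*y)) dy by parts with u = y**2, dv = (-5*exp(2*y)) dy, so v = -5*exp(2*y)/2: now -5*y**2*exp(2*y)/2 + ∫(5*y*exp(2*y)) dy.
Step 2. Integrate ∫(5*y*exp(2*y)) dy by parts with u = y, dv = (5*exp(2*y)) dy, so v = 5*exp(2*y)/2: now -5*y**2*exp(2*y)/2 + 5*y*exp(2*y)/2 + ∫(-5*exp(2*y)/2) dy.
Step 3. Evaluate the standard form: now -5*y**2*exp(2*y)/2 + 5*y*exp(2*y)/2 - 5*exp(2*y)/4.
Answer: -5*y**2*exp(2*y)/2 + 5*y*exp(2*y)/2 - 5*exp(2*y)/4.


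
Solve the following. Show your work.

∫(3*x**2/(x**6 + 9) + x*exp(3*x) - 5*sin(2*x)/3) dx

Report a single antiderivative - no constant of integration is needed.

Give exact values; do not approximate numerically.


Step 1. Rewrite: now ∫(x*exp(3*x)) dx + ∫(3*x**2/(x**6 + 9)) dx + ∫(-5*sin(2*x)/3) dx.
Step 2. Evaluate the standard form: now 5*cos(2*x)/6 + ∫(x*exp(3*x)) dx + ∫(3*x**2/(x**6 + 9)) dx.
Step 3. Substitute u = x**3, turning ∫(3*x**2/(x**6 + 9)) dx into ∫(1/(u**2 + 9)) du: now 5*cos(2*x)/6 + ∫(x*exp(3*x)) dx + ∫(1/(u**2 + 9)) du.
Step 4. Evaluate the standard form: now 5*cos(2*x)/6 + atan(u/3)/3 + ∫(x*exp(3*x)) dx.
Step 5. Substitute back u = x**3: now 5*cos(2*x)/6 + atan(x**3/3)/3 + ∫(x*exp(3*x)) dx.
Step 6. Integrate ∫(x*exp(3*x)) dx by parts with u = x, dv = (exp(3*x)) dx, so v = exp(3*x)/3: now x*exp(3*x)/3 + 5*cos(2*x)/6 + atan(x**3/3)/3 + ∫(-exp(3*x)/3) dx.
Step 7. Evaluate the standard form: now x*exp(3*x)/3 - exp(3*x)/9 + 5*cos(2*x)/6 + atan(x**3/3)/3.
Answer: x*exp(3*x)/3 - exp(3*x)/9 + 5*cos(2*x)/6 + atan(x**3/3)/3.


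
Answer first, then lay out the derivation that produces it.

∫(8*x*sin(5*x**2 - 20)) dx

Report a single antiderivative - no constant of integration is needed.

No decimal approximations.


The answer is -4*cos(5*x**2 - 20)/5.
Step 1. Substitute u = x**2 - 4, turning ∫(8*x*sin(5*x**2 - 20)) dx into ∫(4*sin(5*u)) du: now ∫(4*sin(5*u)) du.
Step 2. Evaluate the standard form: now -4*cos(5*u)/5.
Step 3. Substitute back u = x**2 - 4: now -4*cos(5*x**2 - 20)/5.
Answer: -4*cos(5*x**2 - 20)/5.


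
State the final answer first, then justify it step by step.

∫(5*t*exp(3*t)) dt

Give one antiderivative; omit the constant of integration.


The answer is 5*t*exp(3*t)/3 - 5*exp(3*t)/9.
Step 1. Integrate ∫(5*t*exp(3*t)) dt by parts with u = t, dv = (5*exp(3*t)) dt, so v = 5*exp(3*t)/3: now 5*t*exp(3*t)/3 + ∫(-5*exp(3*t)/3) dt.
Step 2. Evaluate the standard form: now 5*t*exp(3*t)/3 - 5*exp(3*t)/9.
Answer: 5*t*exp(3*t)/3 - 5*exp(3*t)/9.


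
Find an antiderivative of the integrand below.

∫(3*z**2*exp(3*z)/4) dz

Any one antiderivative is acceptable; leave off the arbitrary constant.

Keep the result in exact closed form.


Answer: z**2*exp(3*z)/4 - z*exp(3*z)/6 + exp(3*z)/18.


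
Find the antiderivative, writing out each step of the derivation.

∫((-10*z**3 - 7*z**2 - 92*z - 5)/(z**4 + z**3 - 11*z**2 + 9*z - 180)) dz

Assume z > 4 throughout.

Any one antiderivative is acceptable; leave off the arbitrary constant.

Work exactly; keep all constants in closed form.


Step 1. Decompose ∫((-10*z**3 - 7*z**2 - 92*z - 5)/(z**4 + z**3 - 11*z**2 + 9*z - 180)) dz by partial fractions, (-10*z**3 - 7*z**2 - 92*z - 5)/(z**4 + z**3 - 11*z**2 + 9*z - 180) = -2/(z**2 + 9) - 5/(z + 5) - 5/(z - 4): now ∫(-5/(z - 4)) dz + ∫(-5/(z + 5)) dz + ∫(-2/(z**2 + 9)) dz.
Step 2. Evaluate the standard form [assuming z > -5]: now -5*log(z + 5) + ∫(-5/(z - 4)) dz + ∫(-2/(z**2 + 9)) dz.
Step 3. Evaluate the standard form [assuming z > 4]: now -5*log(z - 4) - 5*log(z + 5) + ∫(-2/(z**2 + 9)) dz.
Step 4. Evaluate the standard form: now -5*log(z - 4) - 5*log(z + 5) - 2*atan(z/3)/3.
Answer: -5*log(z - 4) - 5*log(z + 5) - 2*atan(z/3)/3.


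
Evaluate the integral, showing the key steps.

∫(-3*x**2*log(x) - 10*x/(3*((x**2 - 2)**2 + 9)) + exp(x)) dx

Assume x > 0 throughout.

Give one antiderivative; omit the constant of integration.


Step 1. Rewrite: now ∫(-10*x/(3*((x**2 - 2)**2 + 9))) dx + ∫(-3*x**2*log(x)) dx + ∫(exp(x)) dx.
Step 2. Substitute u = x**2 - 2, turning ∫(-10*x/(3*((x**2 - 2)**2 + 9))) dx into ∫(-5/(3*(u**2 + 9))) du: now ∫(-3*x**2*log(x)) dx + ∫(-5/(3*(u**2 + 9))) du + ∫(exp(x)) dx.
Step 3. Evaluate the standard form: now -5*atan(u/3)/9 + ∫(-3*x**2*log(x)) dx + ∫(exp(x)) dx.
Step 4. Substitute back u = x**2 - 2: now -5*atan(x**2/3 - 2/3)/9 + ∫(-3*x**2*log(x)) dx + ∫(exp(x)) dx.
Step 5. Evaluate the standard form: now exp(x) - 5*atan(x**2/3 - 2/3)/9 + ∫(-3*x**2*log(x)) dx.
Step 6. Integrate ∫(-3*x**2*log(x)) dx by parts with u = log(x), dv = (-3*x**2) dx, so v = -x**3 [assuming x > 0]: now -x**3*log(x) + exp(x) - 5*atan(x**2/3 - 2/3)/9 + ∫(x**2) dx.
Step 7. Evaluate the standard form: now -x**3*log(x) + x**3/3 + exp(x) - 5*atan(x**2/3 - 2/3)/9.
Answer: -x**3*log(x) + x**3/3 + exp(x) - 5*atan(x**2/3 - 2/3)/9.


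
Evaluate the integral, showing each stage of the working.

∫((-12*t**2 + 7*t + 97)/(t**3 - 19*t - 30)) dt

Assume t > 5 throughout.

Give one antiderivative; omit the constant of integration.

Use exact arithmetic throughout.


Step 1. Decompose ∫((-12*t**2 + 7*t + 97)/(t**3 - 19*t - 30)) dt by partial fractions, (-12*t**2 + 7*t + 97)/(t**3 - 19*t - 30) = -4/(t + 3) - 5/(t + 2) - 3/(t - 5): now ∫(-3/(t - 5)) dt + ∫(-5/(t + 2)) dt + ∫(-4/(t + 3)) dt.
Step 2. Evaluate the standard form [assuming t > -3]: now -4*log(t + 3) + ∫(-3/(t - 5)) dt + ∫(-5/(t + 2)) dt.
Step 3. Evaluate the standard form [assuming t > -2]: now -5*log(t + 2) - 4*log(t + 3) + ∫(-3/(t - 5)) dt.
Step 4. Evaluate the standard form [assuming t > 5]: now -3*log(t - 5) - 5*log(t + 2) - 4*log(t + 3).
Answer: -3*log(t - 5) - 5*log(t + 2) - 4*log(t + 3).


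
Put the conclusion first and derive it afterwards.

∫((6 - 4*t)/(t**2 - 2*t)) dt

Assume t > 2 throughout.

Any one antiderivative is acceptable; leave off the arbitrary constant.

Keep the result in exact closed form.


The answer is -3*log(t) - log(t - 2).
Step 1. Decompose ∫((6 - 4*t)/(t**2 - 2*t)) dt by partial fractions, (6 - 4*t)/(t**2 - 2*t) = -1/(t - 2) - 3/t: now ∫(-3/t) dt + ∫(-1/(t - 2)) dt.
Step 2. Evaluate the standard form [assuming t > 0]: now -3*log(t) + ∫(-1/(t - 2)) dt.
Step 3. Evaluate the standard form [assuming t > 2]: now -3*log(t) - log(t - 2).
Answer: -3*log(t) - log(t - 2).


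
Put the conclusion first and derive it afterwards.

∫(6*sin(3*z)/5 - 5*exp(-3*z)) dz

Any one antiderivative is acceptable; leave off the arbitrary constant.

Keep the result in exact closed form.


The answer is -2*cos(3*z)/5 + 5*exp(-3*z)/3.
Step 1. Rewrite: now ∫(-5*exp(-3*z)) dz + ∫(6*sin(3*z)/5) dz.
Step 2. Evaluate the standard form: now ∫(6*sin(3*z)/5) dz + 5*exp(-3*z)/3.
Step 3. Evaluate the standard form: now -2*cos(3*z)/5 + 5*exp(-3*z)/3.
Answer: -2*cos(3*z)/5 + 5*exp(-3*z)/3.


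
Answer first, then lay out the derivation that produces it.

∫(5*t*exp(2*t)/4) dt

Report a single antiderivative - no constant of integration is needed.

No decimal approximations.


The answer is 5*t*exp(2*t)/8 - 5*exp(2*t)/16.
Step 1. Integrate ∫(5*t*exp(2*t)/4) dt by parts with u = t, dv = (5*exp(2*t)/4) dt, so v = 5*exp(2*t)/8: now 5*t*exp(2*t)/8 + ∫(-5*exp(2*t)/8) dt.
Step 2. Evaluate the standard form: now 5*t*exp(2*t)/8 - 5*exp(2*t)/16.
Answer: 5*t*exp(2*t)/8 - 5*exp(2*t)/16.


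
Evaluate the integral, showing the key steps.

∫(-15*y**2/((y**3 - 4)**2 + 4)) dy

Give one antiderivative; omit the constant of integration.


Step 1. Substitute u = y**3 - 4, turning ∫(-15*y**2/((y**3 - 4)**2 + 4)) dy into ∫(-5/(u**2 + 4)) du: now ∫(-5/(u**2 + 4)) du.
Step 2. Evaluate the standard form: now -5*atan(u/2)/2.
Step 3. Substitute back u = y**3 - 4: now -5*atan(y**3/2 - 2)/2.
Answer: -5*atan(y**3/2 - 2)/2.
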